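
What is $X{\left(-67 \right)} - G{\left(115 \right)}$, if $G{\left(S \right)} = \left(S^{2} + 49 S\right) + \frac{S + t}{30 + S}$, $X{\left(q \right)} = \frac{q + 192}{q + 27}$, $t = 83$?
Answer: $- \frac{21882809}{1160} \approx -18865.0$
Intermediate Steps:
$X{\left(q \right)} = \frac{192 + q}{27 + q}$
$G{\left(S \right)} = S^{2} + 49 S + \frac{83 + S}{30 + S}$ ($G{\left(S \right)} = \left(S^{2} + 49 S\right) + \frac{S + 83}{30 + S} = \left(S^{2} + 49 S\right) + \frac{83 + S}{30 + S} = S^{2} + 49 S + \frac{83 + S}{30 + S}$)
$X{\left(-67 \right)} - G{\left(115 \right)} = \frac{192 - 67}{27 - 67} - \frac{83 + 115^{3} + 79 \cdot 115^{2} + 1471 \cdot 115}{30 + 115} = \frac{1}{-40} \cdot 125 - \frac{83 + 1520875 + 79 \cdot 13225 + 169165}{145} = \left(- \frac{1}{40}\right) 125 - \frac{83 + 1520875 + 1044775 + 169165}{145} = - \frac{25}{8} - \frac{1}{145} \cdot 2734898 = - \frac{25}{8} - \frac{2734898}{145} = - \frac{21882809}{1160}$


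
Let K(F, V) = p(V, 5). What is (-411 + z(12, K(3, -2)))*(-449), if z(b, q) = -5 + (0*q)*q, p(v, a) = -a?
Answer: 186784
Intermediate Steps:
K(F, V) = -5 (K(F, V) = -1*5 = -5)
z(b, q) = -5 (z(b, q) = -5 + 0*q = -5 + 0 = -5)
(-411 + z(12, K(3, -2)))*(-449) = (-411 - 5)*(-449) = -416*(-449) = 186784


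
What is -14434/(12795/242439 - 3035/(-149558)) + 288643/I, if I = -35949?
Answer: -6271653342001529339/31747723951425 ≈ -1.9755e+5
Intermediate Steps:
-14434/(12795/242439 - 3035/(-149558)) + 288643/I = -14434/(12795/242439 - 3035/(-149558)) + 288643/(-35949) = -14434/(12795*(1/242439) - 3035*(-1/149558)) + 288643*(-1/35949) = -14434/(4265/80813 + 3035/149558) - 288643/35949 = -14434/883132325/12086230654 - 288643/35949 = -14434*12086230654/883132325 - 288643/35949 = -174452653259836/883132325 - 288643/35949 = -6271653342001529339/31747723951425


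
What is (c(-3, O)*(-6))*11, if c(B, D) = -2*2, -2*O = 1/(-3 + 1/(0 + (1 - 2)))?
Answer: 264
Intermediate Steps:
O = 1/8 (O = -1/(2*(-3 + 1/(0 + (1 - 2)))) = -1/(2*(-3 + 1/(0 - 1))) = -1/(2*(-3 + 1/(-1))) = -1/(2*(-3 - 1)) = -1/2/(-4) = -1/2*(-1/4) = 1/8 ≈ 0.12500)
c(B, D) = -4
(c(-3, O)*(-6))*11 = -4*(-6)*11 = 24*11 = 264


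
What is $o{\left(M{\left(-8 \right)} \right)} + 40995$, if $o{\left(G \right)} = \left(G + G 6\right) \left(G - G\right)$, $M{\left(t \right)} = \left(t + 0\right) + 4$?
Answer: $40995$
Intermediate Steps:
$M{\left(t \right)} = 4 + t$ ($M{\left(t \right)} = t + 4 = 4 + t$)
$o{\left(G \right)} = 0$ ($o{\left(G \right)} = \left(G + 6 G\right) 0 = 7 G 0 = 0$)
$o{\left(M{\left(-8 \right)} \right)} + 40995 = 0 + 40995 = 40995$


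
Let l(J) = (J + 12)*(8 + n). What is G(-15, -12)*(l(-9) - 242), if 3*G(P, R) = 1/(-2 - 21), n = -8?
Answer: 242/69 ≈ 3.5072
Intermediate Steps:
l(J) = 0 (l(J) = (J + 12)*(8 - 8) = (12 + J)*0 = 0)
G(P, R) = -1/69 (G(P, R) = 1/(3*(-2 - 21)) = (⅓)/(-23) = (⅓)*(-1/23) = -1/69)
G(-15, -12)*(l(-9) - 242) = -(0 - 242)/69 = -1/69*(-242) = 242/69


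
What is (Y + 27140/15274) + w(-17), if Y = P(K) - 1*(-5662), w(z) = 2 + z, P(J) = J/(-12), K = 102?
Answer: 86149589/15274 ≈ 5640.3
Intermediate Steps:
P(J) = -J/12 (P(J) = J*(-1/12) = -J/12)
Y = 11307/2 (Y = -1/12*102 - 1*(-5662) = -17/2 + 5662 = 11307/2 ≈ 5653.5)
(Y + 27140/15274) + w(-17) = (11307/2 + 27140/15274) + (2 - 17) = (11307/2 + 27140*(1/15274)) - 15 = (11307/2 + 13570/7637) - 15 = 86378699/15274 - 15 = 86149589/15274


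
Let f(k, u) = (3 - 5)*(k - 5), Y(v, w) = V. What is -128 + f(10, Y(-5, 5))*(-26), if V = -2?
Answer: 132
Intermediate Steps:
Y(v, w) = -2
f(k, u) = 10 - 2*k (f(k, u) = -2*(-5 + k) = 10 - 2*k)
-128 + f(10, Y(-5, 5))*(-26) = -128 + (10 - 2*10)*(-26) = -128 + (10 - 20)*(-26) = -128 - 10*(-26) = -128 + 260 = 132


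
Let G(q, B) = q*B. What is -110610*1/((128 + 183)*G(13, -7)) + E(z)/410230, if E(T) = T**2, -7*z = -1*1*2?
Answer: 158814399136/40634717305 ≈ 3.9083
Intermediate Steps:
G(q, B) = B*q
z = 2/7 (z = -(-1*1)*2/7 = -(-1)*2/7 = -1/7*(-2) = 2/7 ≈ 0.28571)
-110610*1/((128 + 183)*G(13, -7)) + E(z)/410230 = -110610*(-1/(91*(128 + 183))) + (2/7)**2/410230 = -110610/((-91*311)) + (4/49)*(1/410230) = -110610/(-28301) + 2/10050635 = -110610*(-1/28301) + 2/10050635 = 110610/28301 + 2/10050635 = 158814399136/40634717305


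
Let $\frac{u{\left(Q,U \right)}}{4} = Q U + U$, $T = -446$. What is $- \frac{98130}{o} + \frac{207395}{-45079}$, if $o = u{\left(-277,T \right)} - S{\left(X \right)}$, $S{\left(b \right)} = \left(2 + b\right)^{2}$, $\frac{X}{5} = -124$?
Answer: $- \frac{911081799}{165980878} \approx -5.4891$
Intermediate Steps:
$u{\left(Q,U \right)} = 4 U + 4 Q U$ ($u{\left(Q,U \right)} = 4 \left(Q U + U\right) = 4 \left(U + Q U\right) = 4 U + 4 Q U$)
$X = -620$ ($X = 5 \left(-124\right) = -620$)
$o = 110460$ ($o = 4 \left(-446\right) \left(1 - 277\right) - \left(2 - 620\right)^{2} = 4 \left(-446\right) \left(-276\right) - \left(-618\right)^{2} = 492384 - 381924 = 110460$)
$- \frac{98130}{o} + \frac{207395}{-45079} = - \frac{98130}{110460} + \frac{207395}{-45079} = \left(-98130\right) \frac{1}{110460} + 207395 \left(- \frac{1}{45079}\right) = - \frac{3271}{3682} - \frac{207395}{45079} = - \frac{911081799}{165980878}$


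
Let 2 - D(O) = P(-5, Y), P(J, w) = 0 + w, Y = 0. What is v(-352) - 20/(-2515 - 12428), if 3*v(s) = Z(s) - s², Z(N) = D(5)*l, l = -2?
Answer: -205728576/4981 ≈ -41303.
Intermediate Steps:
P(J, w) = w
D(O) = 2 (D(O) = 2 - 1*0 = 2 + 0 = 2)
Z(N) = -4 (Z(N) = 2*(-2) = -4)
v(s) = -4/3 - s²/3 (v(s) = (-4 - s²)/3 = -4/3 - s²/3)
v(-352) - 20/(-2515 - 12428) = (-4/3 - ⅓*(-352)²) - 20/(-2515 - 12428) = (-4/3 - ⅓*123904) - 20/(-14943) = (-4/3 - 123904/3) - (-1)*20/14943 = -123908/3 - 1*(-20/14943) = -123908/3 + 20/14943 = -205728576/4981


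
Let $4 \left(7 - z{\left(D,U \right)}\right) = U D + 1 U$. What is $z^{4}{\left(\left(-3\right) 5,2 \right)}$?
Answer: $38416$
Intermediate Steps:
$z{\left(D,U \right)} = 7 - \frac{U}{4} - \frac{D U}{4}$ ($z{\left(D,U \right)} = 7 - \frac{U D + 1 U}{4} = 7 - \frac{D U + U}{4} = 7 - \frac{U + D U}{4} = 7 - \left(\frac{U}{4} + \frac{D U}{4}\right) = 7 - \frac{U}{4} - \frac{D U}{4}$)
$z^{4}{\left(\left(-3\right) 5,2 \right)} = \left(7 - \frac{1}{2} - \frac{1}{4} \left(\left(-3\right) 5\right) 2\right)^{4} = \left(7 - \frac{1}{2} - \left(- \frac{15}{4}\right) 2\right)^{4} = \left(7 - \frac{1}{2} + \frac{15}{2}\right)^{4} = 14^{4} = 38416$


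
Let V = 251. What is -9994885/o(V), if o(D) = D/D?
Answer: -9994885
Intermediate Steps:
o(D) = 1
-9994885/o(V) = -9994885/1 = -9994885*1 = -9994885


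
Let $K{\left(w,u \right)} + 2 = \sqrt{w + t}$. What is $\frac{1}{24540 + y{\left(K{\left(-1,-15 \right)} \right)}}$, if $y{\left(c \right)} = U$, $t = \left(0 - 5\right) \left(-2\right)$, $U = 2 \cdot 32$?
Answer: $\frac{1}{24604} \approx 4.0644 \cdot 10^{-5}$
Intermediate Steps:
$U = 64$
$t = 10$ ($t = \left(-5\right) \left(-2\right) = 10$)
$K{\left(w,u \right)} = -2 + \sqrt{10 + w}$ ($K{\left(w,u \right)} = -2 + \sqrt{w + 10} = -2 + \sqrt{10 + w}$)
$y{\left(c \right)} = 64$
$\frac{1}{24540 + y{\left(K{\left(-1,-15 \right)} \right)}} = \frac{1}{24540 + 64} = \frac{1}{24604}$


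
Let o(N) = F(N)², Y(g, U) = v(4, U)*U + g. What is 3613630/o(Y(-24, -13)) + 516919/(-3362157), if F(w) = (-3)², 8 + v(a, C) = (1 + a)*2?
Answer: 1349949947719/30259413 ≈ 44613.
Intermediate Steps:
v(a, C) = -6 + 2*a (v(a, C) = -8 + (1 + a)*2 = -8 + (2 + 2*a) = -6 + 2*a)
Y(g, U) = g + 2*U (Y(g, U) = (-6 + 2*4)*U + g = (-6 + 8)*U + g = 2*U + g = g + 2*U)
F(w) = 9
o(N) = 81 (o(N) = 9² = 81)
3613630/o(Y(-24, -13)) + 516919/(-3362157) = 3613630/81 + 516919/(-3362157) = 3613630*(1/81) + 516919*(-1/3362157) = 3613630/81 - 516919/3362157 = 1349949947719/30259413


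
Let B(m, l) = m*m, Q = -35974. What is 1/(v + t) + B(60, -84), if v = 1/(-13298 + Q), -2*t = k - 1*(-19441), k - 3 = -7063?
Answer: 1098065891928/305018317 ≈ 3600.0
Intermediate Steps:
k = -7060 (k = 3 - 7063 = -7060)
B(m, l) = m**2
t = -12381/2 (t = -(-7060 - 1*(-19441))/2 = -(-7060 + 19441)/2 = -1/2*12381 = -12381/2 ≈ -6190.5)
v = -1/49272 (v = 1/(-13298 - 35974) = 1/(-49272) = -1/49272 ≈ -2.0295e-5)
1/(v + t) + B(60, -84) = 1/(-1/49272 - 12381/2) + 60**2 = 1/(-305018317/49272) + 3600 = -49272/305018317 + 3600 = 1098065891928/305018317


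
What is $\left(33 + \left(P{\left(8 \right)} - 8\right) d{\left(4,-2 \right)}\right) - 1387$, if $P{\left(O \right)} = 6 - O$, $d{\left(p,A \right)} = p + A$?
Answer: $-1374$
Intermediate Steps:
$d{\left(p,A \right)} = A + p$
$\left(33 + \left(P{\left(8 \right)} - 8\right) d{\left(4,-2 \right)}\right) - 1387 = \left(33 + \left(\left(6 - 8\right) - 8\right) \left(-2 + 4\right)\right) - 1387 = \left(33 + \left(\left(6 - 8\right) - 8\right) 2\right) - 1387 = \left(33 + \left(-2 - 8\right) 2\right) - 1387 = \left(33 - 20\right) - 1387 = 13 - 1387 = -1374$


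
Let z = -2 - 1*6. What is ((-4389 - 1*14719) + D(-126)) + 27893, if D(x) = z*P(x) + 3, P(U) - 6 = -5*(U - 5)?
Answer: 3500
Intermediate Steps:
P(U) = 31 - 5*U (P(U) = 6 - 5*(U - 5) = 6 - 5*(-5 + U) = 6 + (25 - 5*U) = 31 - 5*U)
z = -8 (z = -2 - 6 = -8)
D(x) = -245 + 40*x (D(x) = -8*(31 - 5*x) + 3 = (-248 + 40*x) + 3 = -245 + 40*x)
((-4389 - 1*14719) + D(-126)) + 27893 = ((-4389 - 1*14719) + (-245 + 40*(-126))) + 27893 = ((-4389 - 14719) + (-245 - 5040)) + 27893 = (-19108 - 5285) + 27893 = -24393 + 27893 = 3500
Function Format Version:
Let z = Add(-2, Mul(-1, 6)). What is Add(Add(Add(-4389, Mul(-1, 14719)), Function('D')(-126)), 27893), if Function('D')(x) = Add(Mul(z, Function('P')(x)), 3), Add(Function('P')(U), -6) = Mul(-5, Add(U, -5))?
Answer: 3500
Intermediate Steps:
Function('P')(U) = Add(31, Mul(-5, U)) (Function('P')(U) = Add(6, Mul(-5, Add(U, -5))) = Add(6, Mul(-5, Add(-5, U))) = Add(6, Add(25, Mul(-5, U))) = Add(31, Mul(-5, U)))
z = -8 (z = Add(-2, -6) = -8)
Function('D')(x) = Add(-245, Mul(40, x)) (Function('D')(x) = Add(Mul(-8, Add(31, Mul(-5, x))), 3) = Add(Add(-248, Mul(40, x)), 3) = Add(-245, Mul(40, x)))
Add(Add(Add(-4389, Mul(-1, 14719)), Function('D')(-126)), 27893) = Add(Add(Add(-4389, Mul(-1, 14719)), Add(-245, Mul(40, -126))), 27893) = Add(Add(Add(-4389, -14719), Add(-245, -5040)), 27893) = Add(Add(-19108, -5285), 27893) = Add(-24393, 27893) = 3500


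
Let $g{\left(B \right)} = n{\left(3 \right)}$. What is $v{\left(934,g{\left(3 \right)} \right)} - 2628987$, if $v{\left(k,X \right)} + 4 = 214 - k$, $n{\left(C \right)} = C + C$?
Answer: $-2629711$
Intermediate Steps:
$n{\left(C \right)} = 2 C$
$g{\left(B \right)} = 6$ ($g{\left(B \right)} = 2 \cdot 3 = 6$)
$v{\left(k,X \right)} = 210 - k$ ($v{\left(k,X \right)} = -4 - \left(-214 + k\right) = 210 - k$)
$v{\left(934,g{\left(3 \right)} \right)} - 2628987 = \left(210 - 934\right) - 2628987 = -724 - 2628987 = -2629711$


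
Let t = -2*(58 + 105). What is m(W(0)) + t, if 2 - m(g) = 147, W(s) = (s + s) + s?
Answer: -471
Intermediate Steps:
W(s) = 3*s (W(s) = 2*s + s = 3*s)
m(g) = -145 (m(g) = 2 - 1*147 = 2 - 147 = -145)
t = -326 (t = -2*163 = -326)
m(W(0)) + t = -145 - 326 = -471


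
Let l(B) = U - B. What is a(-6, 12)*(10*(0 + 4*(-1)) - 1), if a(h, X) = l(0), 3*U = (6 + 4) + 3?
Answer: -533/3 ≈ -177.67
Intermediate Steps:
U = 13/3 (U = ((6 + 4) + 3)/3 = (10 + 3)/3 = (1/3)*13 = 13/3 ≈ 4.3333)
l(B) = 13/3 - B
a(h, X) = 13/3 (a(h, X) = 13/3 - 1*0 = 13/3 + 0 = 13/3)
a(-6, 12)*(10*(0 + 4*(-1)) - 1) = 13*(10*(0 + 4*(-1)) - 1)/3 = 13*(10*(0 - 4) - 1)/3 = 13*(10*(-4) - 1)/3 = 13*(-40 - 1)/3 = (13/3)*(-41) = -533/3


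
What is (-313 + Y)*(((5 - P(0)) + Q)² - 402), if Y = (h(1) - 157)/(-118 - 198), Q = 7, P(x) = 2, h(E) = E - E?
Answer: 14911401/158 ≈ 94376.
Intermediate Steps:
h(E) = 0
Y = 157/316 (Y = (0 - 157)/(-118 - 198) = -157/(-316) = -157*(-1/316) = 157/316 ≈ 0.49684)
(-313 + Y)*(((5 - P(0)) + Q)² - 402) = (-313 + 157/316)*(((5 - 1*2) + 7)² - 402) = -98751*(((5 - 2) + 7)² - 402)/316 = -98751*((3 + 7)² - 402)/316 = -98751*(10² - 402)/316 = -98751*(100 - 402)/316 = -98751/316*(-302) = 14911401/158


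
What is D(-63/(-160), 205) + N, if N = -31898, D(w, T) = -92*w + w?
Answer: -5109413/160 ≈ -31934.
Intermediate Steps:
D(w, T) = -91*w
D(-63/(-160), 205) + N = -(-5733)/(-160) - 31898 = -(-5733)*(-1)/160 - 31898 = -91*63/160 - 31898 = -5733/160 - 31898 = -5109413/160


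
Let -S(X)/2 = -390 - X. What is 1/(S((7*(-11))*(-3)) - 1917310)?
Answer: -1/1916068 ≈ -5.2190e-7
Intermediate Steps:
S(X) = 780 + 2*X (S(X) = -2*(-390 - X) = 780 + 2*X)
1/(S((7*(-11))*(-3)) - 1917310) = 1/((780 + 2*((7*(-11))*(-3))) - 1917310) = 1/((780 + 2*(-77*(-3))) - 1917310) = 1/((780 + 2*231) - 1917310) = 1/((780 + 462) - 1917310) = 1/(1242 - 1917310) = 1/(-1916068) = -1/1916068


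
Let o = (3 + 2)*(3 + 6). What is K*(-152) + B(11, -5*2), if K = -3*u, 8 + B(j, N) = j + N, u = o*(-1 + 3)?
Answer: 41033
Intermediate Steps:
o = 45 (o = 5*9 = 45)
u = 90 (u = 45*(-1 + 3) = 45*2 = 90)
B(j, N) = -8 + N + j (B(j, N) = -8 + (j + N) = -8 + (N + j) = -8 + N + j)
K = -270 (K = -3*90 = -270)
K*(-152) + B(11, -5*2) = -270*(-152) + (-8 - 5*2 + 11) = 41040 + (-8 - 10 + 11) = 41040 - 7 = 41033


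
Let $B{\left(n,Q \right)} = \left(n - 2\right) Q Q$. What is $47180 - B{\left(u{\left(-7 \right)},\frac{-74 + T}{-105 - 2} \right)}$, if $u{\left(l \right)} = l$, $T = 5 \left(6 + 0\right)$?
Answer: $\frac{540181244}{11449} \approx 47182.0$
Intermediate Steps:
$T = 30$ ($T = 5 \cdot 6 = 30$)
$B{\left(n,Q \right)} = Q^{2} \left(-2 + n\right)$ ($B{\left(n,Q \right)} = \left(-2 + n\right) Q Q = Q \left(-2 + n\right) Q = Q^{2} \left(-2 + n\right)$)
$47180 - B{\left(u{\left(-7 \right)},\frac{-74 + T}{-105 - 2} \right)} = 47180 - \left(\frac{-74 + 30}{-105 - 2}\right)^{2} \left(-2 - 7\right) = 47180 - \left(- \frac{44}{-107}\right)^{2} \left(-9\right) = 47180 - \left(\left(-44\right) \left(- \frac{1}{107}\right)\right)^{2} \left(-9\right) = 47180 - \left(\frac{44}{107}\right)^{2} \left(-9\right) = 47180 - \frac{1936}{11449} \left(-9\right) = 47180 - - \frac{17424}{11449} = 47180 + \frac{17424}{11449} = \frac{540181244}{11449}$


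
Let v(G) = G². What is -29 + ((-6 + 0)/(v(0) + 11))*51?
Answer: -625/11 ≈ -56.818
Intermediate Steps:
-29 + ((-6 + 0)/(v(0) + 11))*51 = -29 + ((-6 + 0)/(0² + 11))*51 = -29 - 6/(0 + 11)*51 = -29 - 6/11*51 = -29 - 306/11 = -625/11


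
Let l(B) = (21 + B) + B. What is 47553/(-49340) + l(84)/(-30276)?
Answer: -10062777/10373735 ≈ -0.97002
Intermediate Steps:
l(B) = 21 + 2*B
47553/(-49340) + l(84)/(-30276) = 47553/(-49340) + (21 + 2*84)/(-30276) = 47553*(-1/49340) + (21 + 168)*(-1/30276) = -47553/49340 + 189*(-1/30276) = -47553/49340 - 21/3364 = -10062777/10373735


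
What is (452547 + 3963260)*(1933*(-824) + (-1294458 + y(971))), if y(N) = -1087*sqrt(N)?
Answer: -12749538760750 - 4799982209*sqrt(971) ≈ -1.2899e+13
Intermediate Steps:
(452547 + 3963260)*(1933*(-824) + (-1294458 + y(971))) = (452547 + 3963260)*(1933*(-824) + (-1294458 - 1087*sqrt(971))) = 4415807*(-1592792 + (-1294458 - 1087*sqrt(971))) = 4415807*(-2887250 - 1087*sqrt(971)) = -12749538760750 - 4799982209*sqrt(971)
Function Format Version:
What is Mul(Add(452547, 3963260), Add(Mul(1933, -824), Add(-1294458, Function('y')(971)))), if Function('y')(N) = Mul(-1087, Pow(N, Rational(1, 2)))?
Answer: Add(-12749538760750, Mul(-4799982209, Pow(971, Rational(1, 2)))) ≈ -1.2899e+13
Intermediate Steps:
Mul(Add(452547, 3963260), Add(Mul(1933, -824), Add(-1294458, Function('y')(971)))) = Mul(Add(452547, 3963260), Add(Mul(1933, -824), Add(-1294458, Mul(-1087, Pow(971, Rational(1, 2)))))) = Mul(4415807, Add(-1592792, Add(-1294458, Mul(-1087, Pow(971, Rational(1, 2)))))) = Mul(4415807, Add(-2887250, Mul(-1087, Pow(971, Rational(1, 2))))) = Add(-12749538760750, Mul(-4799982209, Pow(971, Rational(1, 2))))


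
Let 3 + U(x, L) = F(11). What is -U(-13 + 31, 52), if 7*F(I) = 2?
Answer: 19/7 ≈ 2.7143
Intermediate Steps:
F(I) = 2/7 (F(I) = (1/7)*2 = 2/7)
U(x, L) = -19/7 (U(x, L) = -3 + 2/7 = -19/7)
-U(-13 + 31, 52) = -1*(-19/7) = 19/7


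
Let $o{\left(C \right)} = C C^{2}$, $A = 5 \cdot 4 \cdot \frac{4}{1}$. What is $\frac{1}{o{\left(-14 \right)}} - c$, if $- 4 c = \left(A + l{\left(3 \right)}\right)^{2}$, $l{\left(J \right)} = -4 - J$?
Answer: $\frac{3655693}{2744} \approx 1332.3$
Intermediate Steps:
$A = 80$ ($A = 20 \cdot 4 \cdot 1 = 20 \cdot 4 = 80$)
$o{\left(C \right)} = C^{3}$
$c = - \frac{5329}{4}$ ($c = - \frac{\left(80 - 7\right)^{2}}{4} = - \frac{73^{2}}{4} = \left(- \frac{1}{4}\right) 5329 = - \frac{5329}{4} \approx -1332.3$)
$\frac{1}{o{\left(-14 \right)}} - c = \frac{1}{\left(-14\right)^{3}} - - \frac{5329}{4} = \frac{1}{-2744} + \frac{5329}{4} = - \frac{1}{2744} + \frac{5329}{4} = \frac{3655693}{2744}$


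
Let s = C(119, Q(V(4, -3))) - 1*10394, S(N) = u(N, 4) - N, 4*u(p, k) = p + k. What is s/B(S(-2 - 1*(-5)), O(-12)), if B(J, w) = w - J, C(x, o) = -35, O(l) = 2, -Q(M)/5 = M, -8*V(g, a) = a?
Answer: -41716/13 ≈ -3208.9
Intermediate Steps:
V(g, a) = -a/8
Q(M) = -5*M
u(p, k) = k/4 + p/4 (u(p, k) = (p + k)/4 = (k + p)/4 = k/4 + p/4)
S(N) = 1 - 3*N/4 (S(N) = ((¼)*4 + N/4) - N = (1 + N/4) - N = 1 - 3*N/4)
s = -10429 (s = -35 - 1*10394 = -35 - 10394 = -10429)
s/B(S(-2 - 1*(-5)), O(-12)) = -10429/(2 - (1 - 3*(-2 - 1*(-5))/4)) = -10429/(2 - (1 - 3*(-2 + 5)/4)) = -10429/(2 - (1 - ¾*3)) = -10429/(2 - (1 - 9/4)) = -10429/(2 - 1*(-5/4)) = -10429/(2 + 5/4) = -10429/13/4 = -10429*4/13 = -41716/13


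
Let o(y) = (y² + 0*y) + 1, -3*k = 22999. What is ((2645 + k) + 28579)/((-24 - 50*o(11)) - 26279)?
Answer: -70673/97209 ≈ -0.72702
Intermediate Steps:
k = -22999/3 (k = -⅓*22999 = -22999/3 ≈ -7666.3)
o(y) = 1 + y² (o(y) = (y² + 0) + 1 = y² + 1 = 1 + y²)
((2645 + k) + 28579)/((-24 - 50*o(11)) - 26279) = ((2645 - 22999/3) + 28579)/((-24 - 50*(1 + 11²)) - 26279) = (-15064/3 + 28579)/((-24 - 50*(1 + 121)) - 26279) = 70673/(3*((-24 - 50*122) - 26279)) = 70673/(3*((-24 - 6100) - 26279)) = 70673/(3*(-6124 - 26279)) = (70673/3)/(-32403) = (70673/3)*(-1/32403) = -70673/97209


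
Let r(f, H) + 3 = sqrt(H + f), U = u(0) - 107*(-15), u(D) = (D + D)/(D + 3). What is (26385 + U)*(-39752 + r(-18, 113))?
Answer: -1112742450 + 27990*sqrt(95) ≈ -1.1125e+9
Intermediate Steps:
u(D) = 2*D/(3 + D) (u(D) = (2*D)/(3 + D) = 2*D/(3 + D))
U = 1605 (U = 2*0/(3 + 0) - 107*(-15) = 2*0/3 + 1605 = 2*0*(1/3) + 1605 = 0 + 1605 = 1605)
r(f, H) = -3 + sqrt(H + f)
(26385 + U)*(-39752 + r(-18, 113)) = (26385 + 1605)*(-39752 + (-3 + sqrt(113 - 18))) = 27990*(-39752 + (-3 + sqrt(95))) = 27990*(-39755 + sqrt(95)) = -1112742450 + 27990*sqrt(95)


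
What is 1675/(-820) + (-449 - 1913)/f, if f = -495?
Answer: 221543/81180 ≈ 2.7290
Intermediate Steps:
1675/(-820) + (-449 - 1913)/f = 1675/(-820) + (-449 - 1913)/(-495) = 1675*(-1/820) - 2362*(-1/495) = -335/164 + 2362/495 = 221543/81180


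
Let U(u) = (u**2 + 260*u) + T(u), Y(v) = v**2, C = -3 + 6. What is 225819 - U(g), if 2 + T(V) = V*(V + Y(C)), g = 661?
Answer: -825830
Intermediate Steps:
C = 3
T(V) = -2 + V*(9 + V) (T(V) = -2 + V*(V + 3**2) = -2 + V*(V + 9) = -2 + V*(9 + V))
U(u) = -2 + 2*u**2 + 269*u (U(u) = (u**2 + 260*u) + (-2 + u**2 + 9*u) = -2 + 2*u**2 + 269*u)
225819 - U(g) = 225819 - (-2 + 2*661**2 + 269*661) = 225819 - (-2 + 2*436921 + 177809) = 225819 - (-2 + 873842 + 177809) = 225819 - 1*1051649 = 225819 - 1051649 = -825830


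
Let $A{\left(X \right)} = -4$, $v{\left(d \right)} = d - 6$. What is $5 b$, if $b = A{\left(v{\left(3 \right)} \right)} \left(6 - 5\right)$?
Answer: $-20$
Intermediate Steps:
$v{\left(d \right)} = -6 + d$ ($v{\left(d \right)} = d - 6 = -6 + d$)
$b = -4$ ($b = - 4 \left(6 - 5\right) = \left(-4\right) 1 = -4$)
$5 b = 5 \left(-4\right) = -20$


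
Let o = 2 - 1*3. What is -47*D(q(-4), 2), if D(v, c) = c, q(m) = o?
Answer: -94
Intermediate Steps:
o = -1 (o = 2 - 3 = -1)
q(m) = -1
-47*D(q(-4), 2) = -47*2 = -94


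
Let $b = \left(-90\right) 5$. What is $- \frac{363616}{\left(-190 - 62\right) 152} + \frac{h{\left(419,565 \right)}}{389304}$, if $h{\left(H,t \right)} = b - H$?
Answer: $\frac{491402351}{51777432} \approx 9.4907$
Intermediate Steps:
$b = -450$
$h{\left(H,t \right)} = -450 - H$
$- \frac{363616}{\left(-190 - 62\right) 152} + \frac{h{\left(419,565 \right)}}{389304} = - \frac{363616}{\left(-190 - 62\right) 152} + \frac{-450 - 419}{389304} = - \frac{363616}{\left(-252\right) 152} + \left(-450 - 419\right) \frac{1}{389304} = - \frac{363616}{-38304} - \frac{869}{389304} = \left(-363616\right) \left(- \frac{1}{38304}\right) - \frac{869}{389304} = \frac{11363}{1197} - \frac{869}{389304} = \frac{491402351}{51777432}$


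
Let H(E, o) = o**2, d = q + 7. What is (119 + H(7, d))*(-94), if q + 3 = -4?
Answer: -11186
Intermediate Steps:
q = -7 (q = -3 - 4 = -7)
d = 0 (d = -7 + 7 = 0)
(119 + H(7, d))*(-94) = (119 + 0**2)*(-94) = (119 + 0)*(-94) = 119*(-94) = -11186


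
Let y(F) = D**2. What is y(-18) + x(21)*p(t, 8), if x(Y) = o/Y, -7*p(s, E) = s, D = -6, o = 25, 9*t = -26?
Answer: 48278/1323 ≈ 36.491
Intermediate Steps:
t = -26/9 (t = (1/9)*(-26) = -26/9 ≈ -2.8889)
p(s, E) = -s/7
x(Y) = 25/Y
y(F) = 36 (y(F) = (-6)**2 = 36)
y(-18) + x(21)*p(t, 8) = 36 + (25/21)*(-1/7*(-26/9)) = 36 + (25*(1/21))*(26/63) = 36 + (25/21)*(26/63) = 36 + 650/1323 = 48278/1323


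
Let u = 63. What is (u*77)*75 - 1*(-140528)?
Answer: 504353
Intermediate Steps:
(u*77)*75 - 1*(-140528) = (63*77)*75 - 1*(-140528) = 4851*75 + 140528 = 363825 + 140528 = 504353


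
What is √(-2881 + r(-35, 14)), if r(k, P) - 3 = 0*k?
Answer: I*√2878 ≈ 53.647*I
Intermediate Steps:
r(k, P) = 3 (r(k, P) = 3 + 0*k = 3 + 0 = 3)
√(-2881 + r(-35, 14)) = √(-2881 + 3) = √(-2878) = I*√2878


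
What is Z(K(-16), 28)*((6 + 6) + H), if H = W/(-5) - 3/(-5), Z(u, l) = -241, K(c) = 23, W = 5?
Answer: -13978/5 ≈ -2795.6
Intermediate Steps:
H = -⅖ (H = 5/(-5) - 3/(-5) = 5*(-⅕) - 3*(-⅕) = -1 + ⅗ = -⅖ ≈ -0.40000)
Z(K(-16), 28)*((6 + 6) + H) = -241*((6 + 6) - ⅖) = -241*(12 - ⅖) = -241*58/5 = -13978/5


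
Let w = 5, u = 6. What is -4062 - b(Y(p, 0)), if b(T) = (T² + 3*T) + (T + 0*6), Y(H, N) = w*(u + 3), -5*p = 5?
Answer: -6267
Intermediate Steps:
p = -1 (p = -⅕*5 = -1)
Y(H, N) = 45 (Y(H, N) = 5*(6 + 3) = 5*9 = 45)
b(T) = T² + 4*T (b(T) = (T² + 3*T) + (T + 0) = (T² + 3*T) + T = T² + 4*T)
-4062 - b(Y(p, 0)) = -4062 - 45*(4 + 45) = -4062 - 45*49 = -4062 - 1*2205 = -4062 - 2205 = -6267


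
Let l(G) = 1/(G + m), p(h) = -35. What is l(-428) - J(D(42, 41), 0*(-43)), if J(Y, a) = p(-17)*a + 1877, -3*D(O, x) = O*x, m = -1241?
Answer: -3132714/1669 ≈ -1877.0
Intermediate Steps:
D(O, x) = -O*x/3
l(G) = 1/(-1241 + G) (l(G) = 1/(G - 1241) = 1/(-1241 + G))
J(Y, a) = 1877 - 35*a (J(Y, a) = -35*a + 1877 = 1877 - 35*a)
l(-428) - J(D(42, 41), 0*(-43)) = 1/(-1241 - 428) - (1877 - 0*(-43)) = 1/(-1669) - (1877 - 35*0) = -1/1669 - (1877 + 0) = -1/1669 - 1*1877 = -1/1669 - 1877 = -3132714/1669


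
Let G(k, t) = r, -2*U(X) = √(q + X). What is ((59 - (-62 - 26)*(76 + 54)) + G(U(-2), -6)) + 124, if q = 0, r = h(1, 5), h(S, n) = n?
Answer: 11628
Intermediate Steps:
r = 5
U(X) = -√X/2 (U(X) = -√(0 + X)/2 = -√X/2)
G(k, t) = 5
((59 - (-62 - 26)*(76 + 54)) + G(U(-2), -6)) + 124 = ((59 - (-62 - 26)*(76 + 54)) + 5) + 124 = ((59 - (-88)*130) + 5) + 124 = ((59 - 1*(-11440)) + 5) + 124 = ((59 + 11440) + 5) + 124 = (11499 + 5) + 124 = 11504 + 124 = 11628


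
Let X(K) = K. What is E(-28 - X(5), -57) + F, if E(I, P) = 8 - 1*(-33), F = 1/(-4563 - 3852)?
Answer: 345014/8415 ≈ 41.000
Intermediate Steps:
F = -1/8415 (F = 1/(-8415) = -1/8415 ≈ -0.00011884)
E(I, P) = 41 (E(I, P) = 8 + 33 = 41)
E(-28 - X(5), -57) + F = 41 - 1/8415 = 345014/8415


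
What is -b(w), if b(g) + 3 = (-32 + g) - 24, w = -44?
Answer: 103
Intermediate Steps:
b(g) = -59 + g (b(g) = -3 + ((-32 + g) - 24) = -3 + (-56 + g) = -59 + g)
-b(w) = -(-59 - 44) = -1*(-103) = 103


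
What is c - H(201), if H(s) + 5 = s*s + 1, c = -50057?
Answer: -90454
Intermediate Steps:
H(s) = -4 + s² (H(s) = -5 + (s*s + 1) = -5 + (s² + 1) = -5 + (1 + s²) = -4 + s²)
c - H(201) = -50057 - (-4 + 201²) = -50057 - (-4 + 40401) = -50057 - 1*40397 = -50057 - 40397 = -90454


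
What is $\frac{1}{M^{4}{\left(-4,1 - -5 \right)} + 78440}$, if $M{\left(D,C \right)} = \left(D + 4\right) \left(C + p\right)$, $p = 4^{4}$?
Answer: $\frac{1}{78440} \approx 1.2749 \cdot 10^{-5}$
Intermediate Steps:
$p = 256$
$M{\left(D,C \right)} = \left(4 + D\right) \left(256 + C\right)$ ($M{\left(D,C \right)} = \left(D + 4\right) \left(C + 256\right) = \left(4 + D\right) \left(256 + C\right)$)
$\frac{1}{M^{4}{\left(-4,1 - -5 \right)} + 78440} = \frac{1}{\left(1024 + 4 \left(1 - -5\right) + 256 \left(-4\right) + \left(1 - -5\right) \left(-4\right)\right)^{4} + 78440} = \frac{1}{\left(1024 + 4 \left(1 + 5\right) - 1024 + \left(1 + 5\right) \left(-4\right)\right)^{4} + 78440} = \frac{1}{\left(1024 + 4 \cdot 6 - 1024 + 6 \left(-4\right)\right)^{4} + 78440} = \frac{1}{\left(1024 + 24 - 1024 - 24\right)^{4} + 78440} = \frac{1}{0^{4} + 78440} = \frac{1}{0 + 78440} = \frac{1}{78440}$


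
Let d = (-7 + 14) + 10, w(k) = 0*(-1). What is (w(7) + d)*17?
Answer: 289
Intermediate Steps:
w(k) = 0
d = 17 (d = 7 + 10 = 17)
(w(7) + d)*17 = (0 + 17)*17 = 17*17 = 289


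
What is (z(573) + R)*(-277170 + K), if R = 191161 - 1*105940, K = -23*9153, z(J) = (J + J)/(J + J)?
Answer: -41561831958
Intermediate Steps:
z(J) = 1 (z(J) = (2*J)/((2*J)) = (2*J)*(1/(2*J)) = 1)
K = -210519
R = 85221 (R = 191161 - 105940 = 85221)
(z(573) + R)*(-277170 + K) = (1 + 85221)*(-277170 - 210519) = 85222*(-487689) = -41561831958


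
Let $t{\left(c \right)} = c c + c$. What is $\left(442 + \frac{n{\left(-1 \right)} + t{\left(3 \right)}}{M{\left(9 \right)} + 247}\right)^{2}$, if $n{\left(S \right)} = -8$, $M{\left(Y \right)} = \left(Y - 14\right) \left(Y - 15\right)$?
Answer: $\frac{14991063844}{76729} \approx 1.9538 \cdot 10^{5}$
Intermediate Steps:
$M{\left(Y \right)} = \left(-15 + Y\right) \left(-14 + Y\right)$ ($M{\left(Y \right)} = \left(-14 + Y\right) \left(-15 + Y\right) = \left(-15 + Y\right) \left(-14 + Y\right)$)
$t{\left(c \right)} = c + c^{2}$ ($t{\left(c \right)} = c^{2} + c = c + c^{2}$)
$\left(442 + \frac{n{\left(-1 \right)} + t{\left(3 \right)}}{M{\left(9 \right)} + 247}\right)^{2} = \left(442 + \frac{-8 + 3 \left(1 + 3\right)}{\left(210 + 9^{2} - 261\right) + 247}\right)^{2} = \left(442 + \frac{-8 + 3 \cdot 4}{\left(210 + 81 - 261\right) + 247}\right)^{2} = \left(442 + \frac{-8 + 12}{30 + 247}\right)^{2} = \left(442 + \frac{4}{277}\right)^{2} = \left(\frac{122438}{277}\right)^{2} = \frac{14991063844}{76729}$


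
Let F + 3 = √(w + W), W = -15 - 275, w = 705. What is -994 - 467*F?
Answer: 407 - 467*√415 ≈ -9106.5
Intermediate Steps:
W = -290
F = -3 + √415 (F = -3 + √(705 - 290) = -3 + √415 ≈ 17.372)
-994 - 467*F = -994 - 467*(-3 + √415) = -994 + (1401 - 467*√415) = 407 - 467*√415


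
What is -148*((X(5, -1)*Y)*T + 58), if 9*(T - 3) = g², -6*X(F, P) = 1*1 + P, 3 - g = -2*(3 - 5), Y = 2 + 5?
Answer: -8584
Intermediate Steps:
Y = 7
g = -1 (g = 3 - (-2)*(3 - 5) = 3 - (-2)*(-2) = 3 - 1*4 = 3 - 4 = -1)
X(F, P) = -⅙ - P/6 (X(F, P) = -(1*1 + P)/6 = -(1 + P)/6 = -⅙ - P/6)
T = 28/9 (T = 3 + (⅑)*(-1)² = 3 + (⅑)*1 = 3 + ⅑ = 28/9 ≈ 3.1111)
-148*((X(5, -1)*Y)*T + 58) = -148*(((-⅙ - ⅙*(-1))*7)*(28/9) + 58) = -148*(((-⅙ + ⅙)*7)*(28/9) + 58) = -148*((0*7)*(28/9) + 58) = -148*(0*(28/9) + 58) = -148*(0 + 58) = -148*58 = -8584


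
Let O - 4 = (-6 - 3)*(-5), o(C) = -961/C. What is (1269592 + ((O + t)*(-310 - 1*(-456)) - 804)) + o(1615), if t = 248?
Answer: 2119121289/1615 ≈ 1.3122e+6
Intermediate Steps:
O = 49 (O = 4 + (-6 - 3)*(-5) = 4 - 9*(-5) = 4 + 45 = 49)
(1269592 + ((O + t)*(-310 - 1*(-456)) - 804)) + o(1615) = (1269592 + ((49 + 248)*(-310 - 1*(-456)) - 804)) - 961/1615 = (1269592 + (297*(-310 + 456) - 804)) - 961*1/1615 = (1269592 + (297*146 - 804)) - 961/1615 = (1269592 + (43362 - 804)) - 961/1615 = (1269592 + 42558) - 961/1615 = 1312150 - 961/1615 = 2119121289/1615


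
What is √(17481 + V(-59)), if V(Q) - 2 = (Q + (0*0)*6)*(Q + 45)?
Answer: √18309 ≈ 135.31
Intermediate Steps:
V(Q) = 2 + Q*(45 + Q) (V(Q) = 2 + (Q + (0*0)*6)*(Q + 45) = 2 + (Q + 0*6)*(45 + Q) = 2 + (Q + 0)*(45 + Q) = 2 + Q*(45 + Q))
√(17481 + V(-59)) = √(17481 + (2 + (-59)² + 45*(-59))) = √(17481 + (2 + 3481 - 2655)) = √(17481 + 828) = √18309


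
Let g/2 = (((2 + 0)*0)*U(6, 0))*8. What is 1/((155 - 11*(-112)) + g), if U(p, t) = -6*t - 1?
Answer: 1/1387 ≈ 0.00072098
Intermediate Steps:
U(p, t) = -1 - 6*t
g = 0 (g = 2*((((2 + 0)*0)*(-1 - 6*0))*8) = 2*(((2*0)*(-1 + 0))*8) = 2*((0*(-1))*8) = 2*(0*8) = 2*0 = 0)
1/((155 - 11*(-112)) + g) = 1/((155 - 11*(-112)) + 0) = 1/((155 + 1232) + 0) = 1/(1387 + 0) = 1/1387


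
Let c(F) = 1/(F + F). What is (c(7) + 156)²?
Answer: 4774225/196 ≈ 24358.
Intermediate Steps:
c(F) = 1/(2*F)
(c(7) + 156)² = ((½)/7 + 156)² = ((½)*(⅐) + 156)² = (1/14 + 156)² = (2185/14)² = 4774225/196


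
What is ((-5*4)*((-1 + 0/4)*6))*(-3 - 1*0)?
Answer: -360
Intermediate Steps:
((-5*4)*((-1 + 0/4)*6))*(-3 - 1*0) = (-20*(-1 + 0*(¼))*6)*(-3 + 0) = -20*(-1 + 0)*6*(-3) = -(-20)*6*(-3) = -20*(-6)*(-3) = 120*(-3) = -360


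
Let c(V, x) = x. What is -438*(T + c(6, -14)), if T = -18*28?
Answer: 226884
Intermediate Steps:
T = -504
-438*(T + c(6, -14)) = -438*(-504 - 14) = -438*(-518) = 226884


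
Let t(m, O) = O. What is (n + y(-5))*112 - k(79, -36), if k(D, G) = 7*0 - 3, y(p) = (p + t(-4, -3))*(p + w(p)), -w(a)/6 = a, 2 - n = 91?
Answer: -32365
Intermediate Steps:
n = -89 (n = 2 - 1*91 = 2 - 91 = -89)
w(a) = -6*a
y(p) = -5*p*(-3 + p) (y(p) = (p - 3)*(p - 6*p) = (-3 + p)*(-5*p) = -5*p*(-3 + p))
k(D, G) = -3 (k(D, G) = 0 - 3 = -3)
(n + y(-5))*112 - k(79, -36) = (-89 + 5*(-5)*(3 - 1*(-5)))*112 - 1*(-3) = (-89 + 5*(-5)*(3 + 5))*112 + 3 = (-89 + 5*(-5)*8)*112 + 3 = (-89 - 200)*112 + 3 = -289*112 + 3 = -32368 + 3 = -32365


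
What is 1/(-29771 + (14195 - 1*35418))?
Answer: -1/50994 ≈ -1.9610e-5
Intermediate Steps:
1/(-29771 + (14195 - 1*35418)) = 1/(-29771 + (14195 - 35418)) = 1/(-29771 - 21223) = 1/(-50994) = -1/50994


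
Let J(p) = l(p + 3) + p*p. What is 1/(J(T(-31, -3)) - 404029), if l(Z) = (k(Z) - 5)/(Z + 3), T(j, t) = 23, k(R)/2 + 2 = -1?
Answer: -29/11701511 ≈ -2.4783e-6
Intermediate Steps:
k(R) = -6 (k(R) = -4 + 2*(-1) = -4 - 2 = -6)
l(Z) = -11/(3 + Z) (l(Z) = (-6 - 5)/(Z + 3) = -11/(3 + Z))
J(p) = p**2 - 11/(6 + p) (J(p) = -11/(3 + (p + 3)) + p*p = -11/(3 + (3 + p)) + p**2 = -11/(6 + p) + p**2 = p**2 - 11/(6 + p))
1/(J(T(-31, -3)) - 404029) = 1/((-11 + 23**2*(6 + 23))/(6 + 23) - 404029) = 1/((-11 + 529*29)/29 - 404029) = 1/((-11 + 15341)/29 - 404029) = 1/((1/29)*15330 - 404029) = 1/(15330/29 - 404029) = 1/(-11701511/29) = -29/11701511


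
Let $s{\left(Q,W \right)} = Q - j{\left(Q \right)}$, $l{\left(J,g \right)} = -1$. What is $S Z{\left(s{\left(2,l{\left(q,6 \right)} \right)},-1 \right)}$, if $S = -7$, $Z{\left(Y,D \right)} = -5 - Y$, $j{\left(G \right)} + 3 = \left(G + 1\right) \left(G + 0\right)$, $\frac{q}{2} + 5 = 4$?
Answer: $28$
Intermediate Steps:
$q = -2$ ($q = -10 + 2 \cdot 4 = -10 + 8 = -2$)
$j{\left(G \right)} = -3 + G \left(1 + G\right)$ ($j{\left(G \right)} = -3 + \left(G + 1\right) \left(G + 0\right) = -3 + \left(1 + G\right) G = -3 + G \left(1 + G\right)$)
$s{\left(Q,W \right)} = 3 - Q^{2}$ ($s{\left(Q,W \right)} = Q - \left(-3 + Q + Q^{2}\right) = 3 - Q^{2}$)
$S Z{\left(s{\left(2,l{\left(q,6 \right)} \right)},-1 \right)} = - 7 \left(-5 - \left(3 - 2^{2}\right)\right) = - 7 \left(-5 - \left(3 - 4\right)\right) = - 7 \left(-5 - -1\right) = - 7 \left(-5 + 1\right) = \left(-7\right) \left(-4\right) = 28$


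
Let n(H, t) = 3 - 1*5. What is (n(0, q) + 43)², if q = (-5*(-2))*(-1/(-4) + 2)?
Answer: 1681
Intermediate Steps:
q = 45/2 (q = 10*(-1*(-¼) + 2) = 10*(¼ + 2) = 10*(9/4) = 45/2 ≈ 22.500)
n(H, t) = -2 (n(H, t) = 3 - 5 = -2)
(n(0, q) + 43)² = (-2 + 43)² = 41² = 1681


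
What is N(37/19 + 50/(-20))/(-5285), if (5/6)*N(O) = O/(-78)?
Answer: -3/1864850 ≈ -1.6087e-6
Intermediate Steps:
N(O) = -O/65 (N(O) = 6*(O/(-78))/5 = 6*(O*(-1/78))/5 = 6*(-O/78)/5 = -O/65)
N(37/19 + 50/(-20))/(-5285) = -(37/19 + 50/(-20))/65/(-5285) = -(37*(1/19) + 50*(-1/20))/65*(-1/5285) = -(37/19 - 5/2)/65*(-1/5285) = -1/65*(-21/38)*(-1/5285) = (21/2470)*(-1/5285) = -3/1864850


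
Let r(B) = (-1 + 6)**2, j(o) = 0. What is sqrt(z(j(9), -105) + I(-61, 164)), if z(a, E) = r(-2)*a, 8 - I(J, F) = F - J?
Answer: I*sqrt(217) ≈ 14.731*I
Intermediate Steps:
I(J, F) = 8 + J - F (I(J, F) = 8 - (F - J) = 8 + (J - F) = 8 + J - F)
r(B) = 25 (r(B) = 5**2 = 25)
z(a, E) = 25*a
sqrt(z(j(9), -105) + I(-61, 164)) = sqrt(25*0 + (8 - 61 - 1*164)) = sqrt(0 + (8 - 61 - 164)) = sqrt(0 - 217) = sqrt(-217) = I*sqrt(217)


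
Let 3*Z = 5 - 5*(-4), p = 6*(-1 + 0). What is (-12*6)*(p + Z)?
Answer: -168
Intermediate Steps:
p = -6 (p = 6*(-1) = -6)
Z = 25/3 (Z = (5 - 5*(-4))/3 = (5 + 20)/3 = (⅓)*25 = 25/3 ≈ 8.3333)
(-12*6)*(p + Z) = (-12*6)*(-6 + 25/3) = -72*7/3 = -168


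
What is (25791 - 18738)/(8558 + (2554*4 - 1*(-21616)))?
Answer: 7053/40390 ≈ 0.17462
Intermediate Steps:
(25791 - 18738)/(8558 + (2554*4 - 1*(-21616))) = 7053/(8558 + (10216 + 21616)) = 7053/(8558 + 31832) = 7053/40390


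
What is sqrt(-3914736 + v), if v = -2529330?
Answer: I*sqrt(6444066) ≈ 2538.5*I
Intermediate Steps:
sqrt(-3914736 + v) = sqrt(-3914736 - 2529330) = sqrt(-6444066) = I*sqrt(6444066)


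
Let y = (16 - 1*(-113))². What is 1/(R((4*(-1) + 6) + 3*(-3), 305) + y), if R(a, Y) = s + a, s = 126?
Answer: 1/16760 ≈ 5.9666e-5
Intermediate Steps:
y = 16641 (y = (16 + 113)² = 129² = 16641)
R(a, Y) = 126 + a
1/(R((4*(-1) + 6) + 3*(-3), 305) + y) = 1/((126 + ((4*(-1) + 6) + 3*(-3))) + 16641) = 1/((126 + ((-4 + 6) - 9)) + 16641) = 1/((126 + (2 - 9)) + 16641) = 1/((126 - 7) + 16641) = 1/(119 + 16641) = 1/16760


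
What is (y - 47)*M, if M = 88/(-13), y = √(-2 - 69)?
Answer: 4136/13 - 88*I*√71/13 ≈ 318.15 - 57.039*I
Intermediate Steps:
y = I*√71 (y = √(-71) = I*√71 ≈ 8.4261*I)
M = -88/13 (M = 88*(-1/13) = -88/13 ≈ -6.7692)
(y - 47)*M = (I*√71 - 47)*(-88/13) = (-47 + I*√71)*(-88/13) = 4136/13 - 88*I*√71/13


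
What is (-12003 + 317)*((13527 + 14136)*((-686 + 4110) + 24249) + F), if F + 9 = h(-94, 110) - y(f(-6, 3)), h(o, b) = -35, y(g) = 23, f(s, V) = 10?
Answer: -8945844890552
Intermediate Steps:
F = -67 (F = -9 + (-35 - 1*23) = -9 + (-35 - 23) = -9 - 58 = -67)
(-12003 + 317)*((13527 + 14136)*((-686 + 4110) + 24249) + F) = (-12003 + 317)*((13527 + 14136)*((-686 + 4110) + 24249) - 67) = -11686*(27663*(3424 + 24249) - 67) = -11686*(27663*27673 - 67) = -11686*(765518199 - 67) = -11686*765518132 = -8945844890552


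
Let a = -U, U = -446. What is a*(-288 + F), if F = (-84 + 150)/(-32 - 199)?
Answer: -900028/7 ≈ -1.2858e+5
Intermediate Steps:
F = -2/7 (F = 66/(-231) = 66*(-1/231) = -2/7 ≈ -0.28571)
a = 446 (a = -1*(-446) = 446)
a*(-288 + F) = 446*(-288 - 2/7) = 446*(-2018/7) = -900028/7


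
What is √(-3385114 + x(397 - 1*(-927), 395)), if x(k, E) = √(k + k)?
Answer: √(-3385114 + 2*√662) ≈ 1839.9*I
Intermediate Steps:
x(k, E) = √2*√k (x(k, E) = √(2*k) = √2*√k)
√(-3385114 + x(397 - 1*(-927), 395)) = √(-3385114 + √2*√(397 - 1*(-927))) = √(-3385114 + √2*√(397 + 927)) = √(-3385114 + √2*√1324) = √(-3385114 + √2*(2*√331)) = √(-3385114 + 2*√662)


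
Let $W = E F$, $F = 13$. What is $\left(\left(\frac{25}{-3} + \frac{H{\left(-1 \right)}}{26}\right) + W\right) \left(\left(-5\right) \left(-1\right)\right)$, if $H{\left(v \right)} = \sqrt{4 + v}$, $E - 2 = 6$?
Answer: $\frac{1435}{3} + \frac{5 \sqrt{3}}{26} \approx 478.67$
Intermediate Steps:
$E = 8$ ($E = 2 + 6 = 8$)
$W = 104$ ($W = 8 \cdot 13 = 104$)
$\left(\left(\frac{25}{-3} + \frac{H{\left(-1 \right)}}{26}\right) + W\right) \left(\left(-5\right) \left(-1\right)\right) = \left(\left(\frac{25}{-3} + \frac{\sqrt{4 - 1}}{26}\right) + 104\right) \left(\left(-5\right) \left(-1\right)\right) = \left(\left(25 \left(- \frac{1}{3}\right) + \sqrt{3} \cdot \frac{1}{26}\right) + 104\right) 5 = \left(\left(- \frac{25}{3} + \frac{\sqrt{3}}{26}\right) + 104\right) 5 = \left(\frac{287}{3} + \frac{\sqrt{3}}{26}\right) 5 = \frac{1435}{3} + \frac{5 \sqrt{3}}{26}$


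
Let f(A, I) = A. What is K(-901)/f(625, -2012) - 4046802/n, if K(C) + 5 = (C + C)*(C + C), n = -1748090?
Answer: 18319114036/3524375 ≈ 5197.8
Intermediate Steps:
K(C) = -5 + 4*C² (K(C) = -5 + (C + C)*(C + C) = -5 + (2*C)*(2*C) = -5 + 4*C²)
K(-901)/f(625, -2012) - 4046802/n = (-5 + 4*(-901)²)/625 - 4046802/(-1748090) = (-5 + 4*811801)*(1/625) - 4046802*(-1/1748090) = (-5 + 3247204)*(1/625) + 65271/28195 = 3247199*(1/625) + 65271/28195 = 3247199/625 + 65271/28195 = 18319114036/3524375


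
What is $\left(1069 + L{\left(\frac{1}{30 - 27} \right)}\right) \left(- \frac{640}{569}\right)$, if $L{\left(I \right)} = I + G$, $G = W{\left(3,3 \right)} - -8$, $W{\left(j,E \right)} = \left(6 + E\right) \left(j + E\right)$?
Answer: $- \frac{2172160}{1707} \approx -1272.5$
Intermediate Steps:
$W{\left(j,E \right)} = \left(6 + E\right) \left(E + j\right)$
$G = 62$ ($G = \left(3^{2} + 6 \cdot 3 + 6 \cdot 3 + 3 \cdot 3\right) - -8 = \left(9 + 18 + 18 + 9\right) + 8 = 54 + 8 = 62$)
$L{\left(I \right)} = 62 + I$ ($L{\left(I \right)} = I + 62 = 62 + I$)
$\left(1069 + L{\left(\frac{1}{30 - 27} \right)}\right) \left(- \frac{640}{569}\right) = \left(1069 + \left(62 + \frac{1}{30 - 27}\right)\right) \left(- \frac{640}{569}\right) = \left(1069 + \left(62 + \frac{1}{3}\right)\right) \left(\left(-640\right) \frac{1}{569}\right) = \left(1069 + \left(62 + \frac{1}{3}\right)\right) \left(- \frac{640}{569}\right) = \left(1069 + \frac{187}{3}\right) \left(- \frac{640}{569}\right) = \frac{3394}{3} \left(- \frac{640}{569}\right) = - \frac{2172160}{1707}$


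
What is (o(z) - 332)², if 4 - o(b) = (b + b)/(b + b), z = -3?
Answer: 108241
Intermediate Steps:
o(b) = 3 (o(b) = 4 - (b + b)/(b + b) = 4 - 2*b/(2*b) = 4 - 2*b*1/(2*b) = 4 - 1*1 = 4 - 1 = 3)
(o(z) - 332)² = (3 - 332)² = (-329)² = 108241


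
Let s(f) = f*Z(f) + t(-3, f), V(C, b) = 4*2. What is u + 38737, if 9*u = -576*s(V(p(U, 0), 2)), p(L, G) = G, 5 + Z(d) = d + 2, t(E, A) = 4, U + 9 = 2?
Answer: 35921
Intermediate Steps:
U = -7 (U = -9 + 2 = -7)
Z(d) = -3 + d (Z(d) = -5 + (d + 2) = -5 + (2 + d) = -3 + d)
V(C, b) = 8
s(f) = 4 + f*(-3 + f) (s(f) = f*(-3 + f) + 4 = 4 + f*(-3 + f))
u = -2816 (u = (-576*(4 + 8*(-3 + 8)))/9 = (-576*(4 + 8*5))/9 = (-576*(4 + 40))/9 = (-576*44)/9 = (1/9)*(-25344) = -2816)
u + 38737 = -2816 + 38737 = 35921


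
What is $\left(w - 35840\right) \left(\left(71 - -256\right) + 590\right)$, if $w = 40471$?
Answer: $4246627$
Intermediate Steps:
$\left(w - 35840\right) \left(\left(71 - -256\right) + 590\right) = \left(40471 - 35840\right) \left(\left(71 - -256\right) + 590\right) = 4631 \left(\left(71 + 256\right) + 590\right) = 4631 \left(327 + 590\right) = 4631 \cdot 917 = 4246627$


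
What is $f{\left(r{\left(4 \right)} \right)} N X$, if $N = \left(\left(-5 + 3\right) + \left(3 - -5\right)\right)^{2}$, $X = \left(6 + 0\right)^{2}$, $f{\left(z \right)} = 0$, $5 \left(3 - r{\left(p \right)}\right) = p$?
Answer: $0$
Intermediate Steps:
$r{\left(p \right)} = 3 - \frac{p}{5}$
$X = 36$ ($X = 6^{2} = 36$)
$N = 36$ ($N = \left(-2 + \left(3 + 5\right)\right)^{2} = \left(-2 + 8\right)^{2} = 6^{2} = 36$)
$f{\left(r{\left(4 \right)} \right)} N X = 0 \cdot 36 \cdot 36 = 0 \cdot 36 = 0$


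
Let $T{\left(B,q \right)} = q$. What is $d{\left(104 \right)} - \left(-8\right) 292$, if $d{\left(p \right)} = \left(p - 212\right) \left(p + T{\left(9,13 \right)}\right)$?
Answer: $-10300$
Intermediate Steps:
$d{\left(p \right)} = \left(-212 + p\right) \left(13 + p\right)$ ($d{\left(p \right)} = \left(p - 212\right) \left(p + 13\right) = \left(-212 + p\right) \left(13 + p\right)$)
$d{\left(104 \right)} - \left(-8\right) 292 = \left(-2756 + 104^{2} - 20696\right) - \left(-8\right) 292 = \left(-2756 + 10816 - 20696\right) - -2336 = -12636 + 2336 = -10300$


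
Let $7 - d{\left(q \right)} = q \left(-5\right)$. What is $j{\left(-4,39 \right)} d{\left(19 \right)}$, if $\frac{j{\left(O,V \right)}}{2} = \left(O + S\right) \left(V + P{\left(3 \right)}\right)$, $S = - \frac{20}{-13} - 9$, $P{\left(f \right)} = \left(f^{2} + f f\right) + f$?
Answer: $- \frac{1823760}{13} \approx -1.4029 \cdot 10^{5}$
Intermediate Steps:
$P{\left(f \right)} = f + 2 f^{2}$ ($P{\left(f \right)} = \left(f^{2} + f^{2}\right) + f = 2 f^{2} + f = f + 2 f^{2}$)
$d{\left(q \right)} = 7 + 5 q$ ($d{\left(q \right)} = 7 - q \left(-5\right) = 7 - - 5 q = 7 + 5 q$)
$S = - \frac{97}{13}$ ($S = \left(-20\right) \left(- \frac{1}{13}\right) - 9 = \frac{20}{13} - 9 = - \frac{97}{13} \approx -7.4615$)
$j{\left(O,V \right)} = 2 \left(21 + V\right) \left(- \frac{97}{13} + O\right)$ ($j{\left(O,V \right)} = 2 \left(O - \frac{97}{13}\right) \left(V + 3 \left(1 + 2 \cdot 3\right)\right) = 2 \left(- \frac{97}{13} + O\right) \left(V + 3 \left(1 + 6\right)\right) = 2 \left(- \frac{97}{13} + O\right) \left(V + 3 \cdot 7\right) = 2 \left(- \frac{97}{13} + O\right) \left(V + 21\right) = 2 \left(- \frac{97}{13} + O\right) \left(21 + V\right) = 2 \left(21 + V\right) \left(- \frac{97}{13} + O\right)$)
$j{\left(-4,39 \right)} d{\left(19 \right)} = \left(- \frac{4074}{13} + 42 \left(-4\right) - 582 + 2 \left(-4\right) 39\right) \left(7 + 5 \cdot 19\right) = \left(- \frac{4074}{13} - 168 - 582 - 312\right) \left(7 + 95\right) = \left(- \frac{17880}{13}\right) 102 = - \frac{1823760}{13}$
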